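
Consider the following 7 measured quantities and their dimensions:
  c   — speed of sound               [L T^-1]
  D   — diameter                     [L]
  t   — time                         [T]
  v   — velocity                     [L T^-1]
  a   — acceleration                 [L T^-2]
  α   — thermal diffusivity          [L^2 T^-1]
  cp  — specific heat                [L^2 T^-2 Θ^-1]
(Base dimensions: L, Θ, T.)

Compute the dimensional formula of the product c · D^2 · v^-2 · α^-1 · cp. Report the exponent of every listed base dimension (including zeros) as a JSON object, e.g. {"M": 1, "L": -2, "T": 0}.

Write exponents as rows L,Θ,T / cols c,D,t,v,a,α,cp:
  L: [ 1  1  0  1  1  2  2]
  Θ: [ 0  0  0  0  0  0 -1]
  T: [-1  0  1 -1 -2 -1 -2]
  [L]: (1)·1+(2)·1+(-2)·1+(-1)·2+(1)·2 = 1
  [Θ]: (1)·0+(2)·0+(-2)·0+(-1)·0+(1)·-1 = -1
  [T]: (1)·-1+(2)·0+(-2)·-1+(-1)·-1+(1)·-2 = 0
⇒ L Θ^-1

{"L": 1, "Θ": -1, "T": 0}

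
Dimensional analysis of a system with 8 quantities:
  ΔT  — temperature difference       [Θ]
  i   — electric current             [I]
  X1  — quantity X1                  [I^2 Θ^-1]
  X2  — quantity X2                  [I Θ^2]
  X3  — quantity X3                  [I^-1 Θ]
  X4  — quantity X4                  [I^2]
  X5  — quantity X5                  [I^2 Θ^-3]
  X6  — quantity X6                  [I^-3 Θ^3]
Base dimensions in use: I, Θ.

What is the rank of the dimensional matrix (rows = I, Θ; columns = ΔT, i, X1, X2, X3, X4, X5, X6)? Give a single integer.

Dimensional matrix (I×Θ by ΔT×i×X1×X2×X3×X4×X5×X6):
  I: [ 0  1  2  1 -1  2  2 -3]
  Θ: [ 1  0 -1  2  1  0 -3  3]
RREF → pivots at {ΔT,i} ⇒ r = 2

2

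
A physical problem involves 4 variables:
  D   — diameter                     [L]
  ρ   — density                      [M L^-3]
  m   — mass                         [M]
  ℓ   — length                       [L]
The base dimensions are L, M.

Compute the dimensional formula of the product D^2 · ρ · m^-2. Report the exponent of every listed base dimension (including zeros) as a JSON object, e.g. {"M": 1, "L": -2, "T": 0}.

Write exponents as rows L,M / cols D,ρ,m,ℓ:
  L: [ 1 -3  0  1]
  M: [ 0  1  1  0]
  [L]: (2)·1+(1)·-3+(-2)·0 = -1
  [M]: (2)·0+(1)·1+(-2)·1 = -1
⇒ L^-1 M^-1

{"L": -1, "M": -1}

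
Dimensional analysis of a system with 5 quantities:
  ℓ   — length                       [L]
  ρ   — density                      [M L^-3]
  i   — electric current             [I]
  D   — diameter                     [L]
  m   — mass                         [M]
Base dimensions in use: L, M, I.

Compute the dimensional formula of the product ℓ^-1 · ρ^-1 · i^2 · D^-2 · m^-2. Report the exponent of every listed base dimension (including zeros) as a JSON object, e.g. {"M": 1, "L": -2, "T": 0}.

{"L": 0, "M": -3, "I": 2}

Exponent matrix [L,M,I] × [ℓ,ρ,i,D,m]:
  L: [ 1 -3  0  1  0]
  M: [ 0  1  0  0  1]
  I: [ 0  0  1  0  0]
  [L]: (-1)·1+(-1)·-3+(2)·0+(-2)·1+(-2)·0 = 0
  [M]: (-1)·0+(-1)·1+(2)·0+(-2)·0+(-2)·1 = -3
  [I]: (-1)·0+(-1)·0+(2)·1+(-2)·0+(-2)·0 = 2
⇒ M^-3 I^2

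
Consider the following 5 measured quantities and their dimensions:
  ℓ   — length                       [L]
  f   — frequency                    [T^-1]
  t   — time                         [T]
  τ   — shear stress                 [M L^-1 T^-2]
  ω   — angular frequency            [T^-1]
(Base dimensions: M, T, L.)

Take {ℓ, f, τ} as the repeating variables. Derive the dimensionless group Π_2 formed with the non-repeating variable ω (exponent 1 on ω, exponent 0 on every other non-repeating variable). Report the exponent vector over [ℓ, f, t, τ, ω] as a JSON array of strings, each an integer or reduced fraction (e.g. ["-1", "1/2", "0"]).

["0", "-1", "0", "0", "1"]

Exponent matrix [M,T,L] × [ℓ,f,t,τ,ω]:
  M: [ 0  0  0  1  0]
  T: [ 0 -1  1 -2 -1]
  L: [ 1  0  0 -1  0]
Row reduction gives pivot columns ℓ,f,τ; rank = 3
Repeat: ℓ,f,τ; free: t,ω
RREF:
  r0: [   1    0    0    0    0]
  r1: [   0    1   -1    0    1]
  r2: [   0    0    0    1    0]
Fix exponent of ω at 1, t at 0; solve each RREF row for its pivot's exponent:
  r0: exp(ℓ) + (0)·1 = 0 ⇒ exp(ℓ) = 0
  r1: exp(f) + (1)·1 = 0 ⇒ exp(f) = -1
  r2: exp(τ) + (0)·1 = 0 ⇒ exp(τ) = 0
Π_2 = f^-1 · ω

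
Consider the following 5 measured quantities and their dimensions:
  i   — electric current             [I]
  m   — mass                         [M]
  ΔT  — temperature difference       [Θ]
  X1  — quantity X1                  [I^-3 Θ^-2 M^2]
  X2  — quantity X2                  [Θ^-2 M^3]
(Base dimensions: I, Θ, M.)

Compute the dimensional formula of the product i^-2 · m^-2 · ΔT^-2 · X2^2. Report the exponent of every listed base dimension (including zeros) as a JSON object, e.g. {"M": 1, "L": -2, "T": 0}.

Exponent matrix [I,Θ,M] × [i,m,ΔT,X1,X2]:
  I: [ 1  0  0 -3  0]
  Θ: [ 0  0  1 -2 -2]
  M: [ 0  1  0  2  3]
  [I]: (-2)·1+(-2)·0+(-2)·0+(2)·0 = -2
  [Θ]: (-2)·0+(-2)·0+(-2)·1+(2)·-2 = -6
  [M]: (-2)·0+(-2)·1+(-2)·0+(2)·3 = 4
⇒ I^-2 Θ^-6 M^4

{"I": -2, "Θ": -6, "M": 4}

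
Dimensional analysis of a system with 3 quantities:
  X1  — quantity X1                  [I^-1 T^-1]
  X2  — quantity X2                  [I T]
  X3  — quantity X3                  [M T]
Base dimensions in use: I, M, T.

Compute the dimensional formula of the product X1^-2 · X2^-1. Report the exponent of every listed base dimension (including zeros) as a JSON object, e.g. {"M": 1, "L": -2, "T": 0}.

Write exponents as rows I,M,T / cols X1,X2,X3:
  I: [-1  1  0]
  M: [ 0  0  1]
  T: [-1  1  1]
  [I]: (-2)·-1+(-1)·1 = 1
  [M]: (-2)·0+(-1)·0 = 0
  [T]: (-2)·-1+(-1)·1 = 1
⇒ I T

{"I": 1, "M": 0, "T": 1}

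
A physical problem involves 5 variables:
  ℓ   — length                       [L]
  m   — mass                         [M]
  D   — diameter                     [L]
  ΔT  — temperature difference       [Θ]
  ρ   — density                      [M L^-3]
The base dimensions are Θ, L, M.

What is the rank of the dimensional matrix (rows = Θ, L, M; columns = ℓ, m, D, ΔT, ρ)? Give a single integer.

Exponent matrix [Θ,L,M] × [ℓ,m,D,ΔT,ρ]:
  Θ: [ 0  0  0  1  0]
  L: [ 1  0  1  0 -3]
  M: [ 0  1  0  0  1]
Row reduction gives pivot columns ℓ,m,ΔT; rank = 3

3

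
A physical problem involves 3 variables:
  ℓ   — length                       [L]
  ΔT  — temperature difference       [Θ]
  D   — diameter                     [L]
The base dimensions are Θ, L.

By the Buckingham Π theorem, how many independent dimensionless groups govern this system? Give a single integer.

Exponent matrix [Θ,L] × [ℓ,ΔT,D]:
  Θ: [ 0  1  0]
  L: [ 1  0  1]
Echelon form has 2 nonzero rows (pivots: ℓ,ΔT)
3 vars − rank 2 = 1 Π group

1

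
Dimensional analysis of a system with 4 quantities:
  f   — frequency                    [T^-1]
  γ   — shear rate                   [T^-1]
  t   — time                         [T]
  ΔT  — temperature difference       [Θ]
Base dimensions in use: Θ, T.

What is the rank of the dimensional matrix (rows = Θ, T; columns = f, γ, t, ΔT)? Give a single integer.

Exponent matrix [Θ,T] × [f,γ,t,ΔT]:
  Θ: [ 0  0  0  1]
  T: [-1 -1  1  0]
Row reduction gives pivot columns f,ΔT; rank = 2

2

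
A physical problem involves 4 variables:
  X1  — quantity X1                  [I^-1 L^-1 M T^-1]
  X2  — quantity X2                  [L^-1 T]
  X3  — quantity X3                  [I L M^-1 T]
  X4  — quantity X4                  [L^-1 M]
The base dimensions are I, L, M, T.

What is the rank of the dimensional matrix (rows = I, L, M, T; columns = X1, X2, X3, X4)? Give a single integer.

3

Exponent matrix [I,L,M,T] × [X1,X2,X3,X4]:
  I: [-1  0  1  0]
  L: [-1 -1  1 -1]
  M: [ 1  0 -1  1]
  T: [-1  1  1  0]
Echelon form has 3 nonzero rows (pivots: X1,X2,X4)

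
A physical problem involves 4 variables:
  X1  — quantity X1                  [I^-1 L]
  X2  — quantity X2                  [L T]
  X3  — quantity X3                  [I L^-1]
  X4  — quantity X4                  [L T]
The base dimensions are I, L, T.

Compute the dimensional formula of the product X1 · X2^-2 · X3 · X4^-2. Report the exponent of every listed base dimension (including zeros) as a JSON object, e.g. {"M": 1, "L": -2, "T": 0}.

{"I": 0, "L": -4, "T": -4}

Dimensional matrix (I×L×T by X1×X2×X3×X4):
  I: [-1  0  1  0]
  L: [ 1  1 -1  1]
  T: [ 0  1  0  1]
  [I]: (1)·-1+(-2)·0+(1)·1+(-2)·0 = 0
  [L]: (1)·1+(-2)·1+(1)·-1+(-2)·1 = -4
  [T]: (1)·0+(-2)·1+(1)·0+(-2)·1 = -4
⇒ L^-4 T^-4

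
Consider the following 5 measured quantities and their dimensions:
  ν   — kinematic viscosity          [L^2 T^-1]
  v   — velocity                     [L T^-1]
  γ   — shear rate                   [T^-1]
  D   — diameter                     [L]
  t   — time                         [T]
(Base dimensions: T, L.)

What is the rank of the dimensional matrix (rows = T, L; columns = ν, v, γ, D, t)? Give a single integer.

2

Write exponents as rows T,L / cols ν,v,γ,D,t:
  T: [-1 -1 -1  0  1]
  L: [ 2  1  0  1  0]
Row reduction gives pivot columns ν,v; rank = 2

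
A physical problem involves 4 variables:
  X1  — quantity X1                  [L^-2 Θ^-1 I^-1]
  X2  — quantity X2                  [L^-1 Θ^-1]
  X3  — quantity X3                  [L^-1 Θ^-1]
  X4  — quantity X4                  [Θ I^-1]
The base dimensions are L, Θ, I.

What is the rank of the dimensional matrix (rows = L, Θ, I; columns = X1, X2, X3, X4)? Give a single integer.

2

Dimensional matrix (L×Θ×I by X1×X2×X3×X4):
  L: [-2 -1 -1  0]
  Θ: [-1 -1 -1  1]
  I: [-1  0  0 -1]
Echelon form has 2 nonzero rows (pivots: X1,X2)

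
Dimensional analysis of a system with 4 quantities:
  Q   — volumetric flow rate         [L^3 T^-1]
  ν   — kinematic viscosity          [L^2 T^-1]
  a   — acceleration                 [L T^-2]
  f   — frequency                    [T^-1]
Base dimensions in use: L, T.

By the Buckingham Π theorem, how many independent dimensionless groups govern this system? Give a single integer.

Write exponents as rows L,T / cols Q,ν,a,f:
  L: [ 3  2  1  0]
  T: [-1 -1 -2 -1]
Echelon form has 2 nonzero rows (pivots: Q,ν)
Π count = n − r = 4 − 2 = 2

2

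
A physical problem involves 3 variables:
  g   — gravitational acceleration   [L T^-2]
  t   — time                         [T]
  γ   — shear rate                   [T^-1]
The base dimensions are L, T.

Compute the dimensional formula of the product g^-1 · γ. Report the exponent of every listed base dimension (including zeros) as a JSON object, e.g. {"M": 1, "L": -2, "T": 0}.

{"L": -1, "T": 1}

Exponent matrix [L,T] × [g,t,γ]:
  L: [ 1  0  0]
  T: [-2  1 -1]
  [L]: (-1)·1+(1)·0 = -1
  [T]: (-1)·-2+(1)·-1 = 1
⇒ L^-1 T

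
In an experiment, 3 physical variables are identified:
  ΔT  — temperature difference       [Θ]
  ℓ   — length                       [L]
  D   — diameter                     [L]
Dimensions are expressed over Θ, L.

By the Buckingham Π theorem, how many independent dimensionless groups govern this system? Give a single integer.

Exponent matrix [Θ,L] × [ΔT,ℓ,D]:
  Θ: [ 1  0  0]
  L: [ 0  1  1]
Row reduction gives pivot columns ΔT,ℓ; rank = 2
3 vars − rank 2 = 1 Π group

1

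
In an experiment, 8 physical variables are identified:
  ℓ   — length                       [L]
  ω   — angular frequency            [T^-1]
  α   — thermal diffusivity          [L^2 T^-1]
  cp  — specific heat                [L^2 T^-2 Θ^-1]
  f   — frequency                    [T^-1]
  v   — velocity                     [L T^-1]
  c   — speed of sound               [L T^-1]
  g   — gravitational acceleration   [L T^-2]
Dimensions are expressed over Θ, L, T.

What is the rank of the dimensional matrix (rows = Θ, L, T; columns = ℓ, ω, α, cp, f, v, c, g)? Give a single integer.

Exponent matrix [Θ,L,T] × [ℓ,ω,α,cp,f,v,c,g]:
  Θ: [ 0  0  0 -1  0  0  0  0]
  L: [ 1  0  2  2  0  1  1  1]
  T: [ 0 -1 -1 -2 -1 -1 -1 -2]
RREF → pivots at {ℓ,ω,cp} ⇒ r = 3

3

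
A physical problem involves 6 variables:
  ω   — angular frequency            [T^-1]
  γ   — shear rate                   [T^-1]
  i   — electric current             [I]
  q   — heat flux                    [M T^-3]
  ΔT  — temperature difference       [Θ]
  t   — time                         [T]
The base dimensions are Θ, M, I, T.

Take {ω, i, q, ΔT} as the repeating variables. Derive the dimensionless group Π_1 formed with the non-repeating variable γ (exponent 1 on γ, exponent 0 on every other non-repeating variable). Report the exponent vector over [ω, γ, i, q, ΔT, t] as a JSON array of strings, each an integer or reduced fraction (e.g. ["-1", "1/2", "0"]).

["-1", "1", "0", "0", "0", "0"]

Write exponents as rows Θ,M,I,T / cols ω,γ,i,q,ΔT,t:
  Θ: [ 0  0  0  0  1  0]
  M: [ 0  0  0  1  0  0]
  I: [ 0  0  1  0  0  0]
  T: [-1 -1  0 -3  0  1]
Echelon form has 4 nonzero rows (pivots: ω,i,q,ΔT)
Pivot set = {ω,i,q,ΔT}, free = {γ,t}
RREF:
  r0: [   1    1    0    0    0   -1]
  r1: [   0    0    1    0    0    0]
  r2: [   0    0    0    1    0    0]
  r3: [   0    0    0    0    1    0]
Fix exponent of γ at 1, t at 0; solve each RREF row for its pivot's exponent:
  r0: exp(ω) + (1)·1 = 0 ⇒ exp(ω) = -1
  r1: exp(i) + (0)·1 = 0 ⇒ exp(i) = 0
  r2: exp(q) + (0)·1 = 0 ⇒ exp(q) = 0
  r3: exp(ΔT) + (0)·1 = 0 ⇒ exp(ΔT) = 0
Π_1 = ω^-1 · γ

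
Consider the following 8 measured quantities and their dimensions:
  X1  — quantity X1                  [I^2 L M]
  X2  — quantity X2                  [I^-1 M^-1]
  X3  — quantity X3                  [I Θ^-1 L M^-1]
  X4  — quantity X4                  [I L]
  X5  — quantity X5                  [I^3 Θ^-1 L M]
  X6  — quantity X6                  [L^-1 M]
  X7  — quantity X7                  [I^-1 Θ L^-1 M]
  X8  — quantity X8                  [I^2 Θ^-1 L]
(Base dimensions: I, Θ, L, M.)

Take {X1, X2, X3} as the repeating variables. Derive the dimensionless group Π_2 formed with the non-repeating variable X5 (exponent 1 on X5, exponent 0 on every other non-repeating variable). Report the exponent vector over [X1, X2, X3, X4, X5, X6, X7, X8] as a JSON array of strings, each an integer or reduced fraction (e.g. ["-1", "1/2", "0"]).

["0", "2", "-1", "0", "1", "0", "0", "0"]

Dimensional matrix (I×Θ×L×M by X1×X2×X3×X4×X5×X6×X7×X8):
  I: [ 2 -1  1  1  3  0 -1  2]
  Θ: [ 0  0 -1  0 -1  0  1 -1]
  L: [ 1  0  1  1  1 -1 -1  1]
  M: [ 1 -1 -1  0  1  1  1  0]
RREF → pivots at {X1,X2,X3} ⇒ r = 3
Repeat: X1,X2,X3; free: X4,X5,X6,X7,X8
RREF:
  r0: [   1    0    0    1    0   -1    0    0]
  r1: [   0    1    0    1   -2   -2    0   -1]
  r2: [   0    0    1    0    1    0   -1    1]
  r3: [   0    0    0    0    0    0    0    0]
Fix exponent of X5 at 1, X4 at 0, X6 at 0, X7 at 0, X8 at 0; solve each RREF row for its pivot's exponent:
  r0: exp(X1) + (0)·1 = 0 ⇒ exp(X1) = 0
  r1: exp(X2) + (-2)·1 = 0 ⇒ exp(X2) = 2
  r2: exp(X3) + (1)·1 = 0 ⇒ exp(X3) = -1
Π_2 = X2^2 · X3^-1 · X5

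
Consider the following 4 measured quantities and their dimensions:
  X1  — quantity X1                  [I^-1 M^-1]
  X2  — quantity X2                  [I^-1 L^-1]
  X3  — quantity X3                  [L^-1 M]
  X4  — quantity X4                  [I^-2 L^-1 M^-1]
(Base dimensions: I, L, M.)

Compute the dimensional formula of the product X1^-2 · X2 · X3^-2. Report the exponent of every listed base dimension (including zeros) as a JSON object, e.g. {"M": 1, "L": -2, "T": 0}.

{"I": 1, "L": 1, "M": 0}

Exponent matrix [I,L,M] × [X1,X2,X3,X4]:
  I: [-1 -1  0 -2]
  L: [ 0 -1 -1 -1]
  M: [-1  0  1 -1]
  [I]: (-2)·-1+(1)·-1+(-2)·0 = 1
  [L]: (-2)·0+(1)·-1+(-2)·-1 = 1
  [M]: (-2)·-1+(1)·0+(-2)·1 = 0
⇒ I L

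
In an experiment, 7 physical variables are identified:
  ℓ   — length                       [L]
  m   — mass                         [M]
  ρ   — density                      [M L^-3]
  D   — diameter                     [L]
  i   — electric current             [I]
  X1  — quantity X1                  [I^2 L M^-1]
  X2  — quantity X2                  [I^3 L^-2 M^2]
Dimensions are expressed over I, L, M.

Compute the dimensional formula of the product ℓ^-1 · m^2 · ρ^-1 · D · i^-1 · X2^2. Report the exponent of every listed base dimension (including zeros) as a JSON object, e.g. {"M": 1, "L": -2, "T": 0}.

{"I": 5, "L": -1, "M": 5}

Dimensional matrix (I×L×M by ℓ×m×ρ×D×i×X1×X2):
  I: [ 0  0  0  0  1  2  3]
  L: [ 1  0 -3  1  0  1 -2]
  M: [ 0  1  1  0  0 -1  2]
  [I]: (-1)·0+(2)·0+(-1)·0+(1)·0+(-1)·1+(2)·3 = 5
  [L]: (-1)·1+(2)·0+(-1)·-3+(1)·1+(-1)·0+(2)·-2 = -1
  [M]: (-1)·0+(2)·1+(-1)·1+(1)·0+(-1)·0+(2)·2 = 5
⇒ I^5 L^-1 M^5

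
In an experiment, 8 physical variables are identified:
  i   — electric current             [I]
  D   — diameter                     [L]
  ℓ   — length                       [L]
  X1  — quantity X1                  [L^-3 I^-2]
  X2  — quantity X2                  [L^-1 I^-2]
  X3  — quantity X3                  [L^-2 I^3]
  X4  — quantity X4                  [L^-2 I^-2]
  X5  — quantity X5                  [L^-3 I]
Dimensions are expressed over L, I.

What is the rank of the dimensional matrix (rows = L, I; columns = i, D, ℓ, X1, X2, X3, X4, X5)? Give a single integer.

2

Dimensional matrix (L×I by i×D×ℓ×X1×X2×X3×X4×X5):
  L: [ 0  1  1 -3 -1 -2 -2 -3]
  I: [ 1  0  0 -2 -2  3 -2  1]
RREF → pivots at {i,D} ⇒ r = 2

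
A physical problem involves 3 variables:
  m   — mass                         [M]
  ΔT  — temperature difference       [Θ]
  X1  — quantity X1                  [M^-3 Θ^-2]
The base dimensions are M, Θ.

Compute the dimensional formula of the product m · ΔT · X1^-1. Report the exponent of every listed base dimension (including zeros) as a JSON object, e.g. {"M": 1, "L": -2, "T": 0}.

Write exponents as rows M,Θ / cols m,ΔT,X1:
  M: [ 1  0 -3]
  Θ: [ 0  1 -2]
  [M]: (1)·1+(1)·0+(-1)·-3 = 4
  [Θ]: (1)·0+(1)·1+(-1)·-2 = 3
⇒ M^4 Θ^3

{"M": 4, "Θ": 3}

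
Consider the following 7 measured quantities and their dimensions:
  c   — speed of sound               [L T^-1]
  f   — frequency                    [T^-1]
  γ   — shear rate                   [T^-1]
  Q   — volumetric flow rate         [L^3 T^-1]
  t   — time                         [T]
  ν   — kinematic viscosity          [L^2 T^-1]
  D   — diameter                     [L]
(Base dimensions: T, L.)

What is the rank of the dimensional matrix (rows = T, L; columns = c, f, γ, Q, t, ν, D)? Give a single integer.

Write exponents as rows T,L / cols c,f,γ,Q,t,ν,D:
  T: [-1 -1 -1 -1  1 -1  0]
  L: [ 1  0  0  3  0  2  1]
Row reduction gives pivot columns c,f; rank = 2

2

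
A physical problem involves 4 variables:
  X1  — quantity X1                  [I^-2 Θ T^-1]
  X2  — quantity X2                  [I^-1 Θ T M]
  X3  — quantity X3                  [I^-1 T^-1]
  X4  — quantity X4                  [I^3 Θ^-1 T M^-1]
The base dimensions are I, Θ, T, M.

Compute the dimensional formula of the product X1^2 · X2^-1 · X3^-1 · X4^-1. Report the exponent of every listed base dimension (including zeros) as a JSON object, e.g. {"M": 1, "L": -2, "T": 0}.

Dimensional matrix (I×Θ×T×M by X1×X2×X3×X4):
  I: [-2 -1 -1  3]
  Θ: [ 1  1  0 -1]
  T: [-1  1 -1  1]
  M: [ 0  1  0 -1]
  [I]: (2)·-2+(-1)·-1+(-1)·-1+(-1)·3 = -5
  [Θ]: (2)·1+(-1)·1+(-1)·0+(-1)·-1 = 2
  [T]: (2)·-1+(-1)·1+(-1)·-1+(-1)·1 = -3
  [M]: (2)·0+(-1)·1+(-1)·0+(-1)·-1 = 0
⇒ I^-5 Θ^2 T^-3

{"I": -5, "Θ": 2, "T": -3, "M": 0}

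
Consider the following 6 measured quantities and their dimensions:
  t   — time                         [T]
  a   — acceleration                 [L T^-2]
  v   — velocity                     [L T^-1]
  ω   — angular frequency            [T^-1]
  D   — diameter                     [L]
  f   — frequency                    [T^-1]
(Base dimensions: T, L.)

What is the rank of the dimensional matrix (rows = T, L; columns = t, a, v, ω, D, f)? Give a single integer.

2

Exponent matrix [T,L] × [t,a,v,ω,D,f]:
  T: [ 1 -2 -1 -1  0 -1]
  L: [ 0  1  1  0  1  0]
Row reduction gives pivot columns t,a; rank = 2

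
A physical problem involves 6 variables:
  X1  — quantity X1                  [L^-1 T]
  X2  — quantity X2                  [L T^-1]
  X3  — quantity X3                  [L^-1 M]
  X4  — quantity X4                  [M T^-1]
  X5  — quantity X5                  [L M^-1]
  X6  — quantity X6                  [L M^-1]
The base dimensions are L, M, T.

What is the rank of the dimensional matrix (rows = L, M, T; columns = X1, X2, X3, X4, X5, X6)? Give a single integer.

2

Exponent matrix [L,M,T] × [X1,X2,X3,X4,X5,X6]:
  L: [-1  1 -1  0  1  1]
  M: [ 0  0  1  1 -1 -1]
  T: [ 1 -1  0 -1  0  0]
Row reduction gives pivot columns X1,X3; rank = 2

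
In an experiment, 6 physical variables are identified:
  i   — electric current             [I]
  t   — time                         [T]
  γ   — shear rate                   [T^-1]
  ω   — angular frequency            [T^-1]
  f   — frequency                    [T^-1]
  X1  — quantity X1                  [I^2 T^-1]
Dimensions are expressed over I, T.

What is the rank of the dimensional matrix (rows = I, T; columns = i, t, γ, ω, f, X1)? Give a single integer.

Exponent matrix [I,T] × [i,t,γ,ω,f,X1]:
  I: [ 1  0  0  0  0  2]
  T: [ 0  1 -1 -1 -1 -1]
Row reduction gives pivot columns i,t; rank = 2

2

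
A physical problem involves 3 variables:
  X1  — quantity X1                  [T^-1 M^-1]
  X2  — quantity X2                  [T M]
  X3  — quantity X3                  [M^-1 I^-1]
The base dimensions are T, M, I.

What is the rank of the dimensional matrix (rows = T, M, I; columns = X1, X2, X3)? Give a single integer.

2

Exponent matrix [T,M,I] × [X1,X2,X3]:
  T: [-1  1  0]
  M: [-1  1 -1]
  I: [ 0  0 -1]
Echelon form has 2 nonzero rows (pivots: X1,X3)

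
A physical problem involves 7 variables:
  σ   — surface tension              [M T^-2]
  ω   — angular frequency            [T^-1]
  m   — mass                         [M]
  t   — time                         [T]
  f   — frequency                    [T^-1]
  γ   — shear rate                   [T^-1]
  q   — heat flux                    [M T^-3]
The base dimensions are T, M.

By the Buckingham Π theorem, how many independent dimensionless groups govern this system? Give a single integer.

Exponent matrix [T,M] × [σ,ω,m,t,f,γ,q]:
  T: [-2 -1  0  1 -1 -1 -3]
  M: [ 1  0  1  0  0  0  1]
Row reduction gives pivot columns σ,ω; rank = 2
7 vars − rank 2 = 5 Π groups

5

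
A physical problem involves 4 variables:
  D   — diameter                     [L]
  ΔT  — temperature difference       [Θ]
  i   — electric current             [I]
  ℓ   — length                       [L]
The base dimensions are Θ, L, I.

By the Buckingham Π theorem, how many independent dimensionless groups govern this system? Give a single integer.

Dimensional matrix (Θ×L×I by D×ΔT×i×ℓ):
  Θ: [ 0  1  0  0]
  L: [ 1  0  0  1]
  I: [ 0  0  1  0]
Row reduction gives pivot columns D,ΔT,i; rank = 3
Π count = n − r = 4 − 3 = 1

1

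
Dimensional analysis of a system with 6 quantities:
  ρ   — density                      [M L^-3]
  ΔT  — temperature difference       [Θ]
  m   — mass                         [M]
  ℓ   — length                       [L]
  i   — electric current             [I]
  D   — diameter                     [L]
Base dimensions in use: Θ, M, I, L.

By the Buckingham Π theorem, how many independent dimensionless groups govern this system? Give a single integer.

Dimensional matrix (Θ×M×I×L by ρ×ΔT×m×ℓ×i×D):
  Θ: [ 0  1  0  0  0  0]
  M: [ 1  0  1  0  0  0]
  I: [ 0  0  0  0  1  0]
  L: [-3  0  0  1  0  1]
Echelon form has 4 nonzero rows (pivots: ρ,ΔT,m,i)
Π count = n − r = 6 − 4 = 2

2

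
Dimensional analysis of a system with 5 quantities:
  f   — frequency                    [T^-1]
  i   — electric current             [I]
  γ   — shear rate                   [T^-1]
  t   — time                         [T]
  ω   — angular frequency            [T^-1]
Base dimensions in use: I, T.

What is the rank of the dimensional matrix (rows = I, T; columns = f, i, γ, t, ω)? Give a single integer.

2

Write exponents as rows I,T / cols f,i,γ,t,ω:
  I: [ 0  1  0  0  0]
  T: [-1  0 -1  1 -1]
Row reduction gives pivot columns f,i; rank = 2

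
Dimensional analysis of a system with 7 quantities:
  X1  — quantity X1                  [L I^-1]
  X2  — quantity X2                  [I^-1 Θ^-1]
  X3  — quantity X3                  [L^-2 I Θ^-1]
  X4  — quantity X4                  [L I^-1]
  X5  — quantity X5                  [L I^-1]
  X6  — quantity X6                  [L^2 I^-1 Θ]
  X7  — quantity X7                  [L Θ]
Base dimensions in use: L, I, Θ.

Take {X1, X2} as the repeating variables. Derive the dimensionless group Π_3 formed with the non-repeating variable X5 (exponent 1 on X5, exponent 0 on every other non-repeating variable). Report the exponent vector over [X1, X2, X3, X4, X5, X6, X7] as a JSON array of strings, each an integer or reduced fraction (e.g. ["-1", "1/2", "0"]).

Dimensional matrix (L×I×Θ by X1×X2×X3×X4×X5×X6×X7):
  L: [ 1  0 -2  1  1  2  1]
  I: [-1 -1  1 -1 -1 -1  0]
  Θ: [ 0 -1 -1  0  0  1  1]
Echelon form has 2 nonzero rows (pivots: X1,X2)
Repeat: X1,X2; free: X3,X4,X5,X6,X7
RREF:
  r0: [   1    0   -2    1    1    2    1]
  r1: [   0    1    1    0    0   -1   -1]
  r2: [   0    0    0    0    0    0    0]
Fix exponent of X5 at 1, X3 at 0, X4 at 0, X6 at 0, X7 at 0; solve each RREF row for its pivot's exponent:
  r0: exp(X1) + (1)·1 = 0 ⇒ exp(X1) = -1
  r1: exp(X2) + (0)·1 = 0 ⇒ exp(X2) = 0
Π_3 = X1^-1 · X5

["-1", "0", "0", "0", "1", "0", "0"]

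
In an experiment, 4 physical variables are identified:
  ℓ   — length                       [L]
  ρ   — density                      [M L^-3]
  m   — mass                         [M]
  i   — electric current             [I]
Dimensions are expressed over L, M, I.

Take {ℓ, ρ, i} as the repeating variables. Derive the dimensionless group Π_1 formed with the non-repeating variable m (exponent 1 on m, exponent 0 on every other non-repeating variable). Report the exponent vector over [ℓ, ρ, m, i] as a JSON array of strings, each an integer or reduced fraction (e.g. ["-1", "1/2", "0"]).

Exponent matrix [L,M,I] × [ℓ,ρ,m,i]:
  L: [ 1 -3  0  0]
  M: [ 0  1  1  0]
  I: [ 0  0  0  1]
RREF → pivots at {ℓ,ρ,i} ⇒ r = 3
Pivot set = {ℓ,ρ,i}, free = {m}
RREF:
  r0: [   1    0    3    0]
  r1: [   0    1    1    0]
  r2: [   0    0    0    1]
Fix exponent of m at 1; solve each RREF row for its pivot's exponent:
  r0: exp(ℓ) + (3)·1 = 0 ⇒ exp(ℓ) = -3
  r1: exp(ρ) + (1)·1 = 0 ⇒ exp(ρ) = -1
  r2: exp(i) + (0)·1 = 0 ⇒ exp(i) = 0
Π_1 = ℓ^-3 · ρ^-1 · m

["-3", "-1", "1", "0"]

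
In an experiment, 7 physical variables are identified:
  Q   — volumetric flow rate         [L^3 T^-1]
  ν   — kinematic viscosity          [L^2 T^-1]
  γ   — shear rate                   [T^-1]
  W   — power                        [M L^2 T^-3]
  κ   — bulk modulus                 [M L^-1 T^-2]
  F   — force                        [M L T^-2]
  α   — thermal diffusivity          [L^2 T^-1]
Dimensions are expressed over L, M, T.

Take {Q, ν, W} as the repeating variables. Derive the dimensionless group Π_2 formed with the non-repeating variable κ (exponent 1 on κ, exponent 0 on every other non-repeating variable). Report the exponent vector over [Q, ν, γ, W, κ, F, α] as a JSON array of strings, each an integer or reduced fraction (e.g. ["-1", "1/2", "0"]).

["1", "0", "0", "-1", "1", "0", "0"]

Exponent matrix [L,M,T] × [Q,ν,γ,W,κ,F,α]:
  L: [ 3  2  0  2 -1  1  2]
  M: [ 0  0  0  1  1  1  0]
  T: [-1 -1 -1 -3 -2 -2 -1]
Row reduction gives pivot columns Q,ν,W; rank = 3
Pivot set = {Q,ν,W}, free = {γ,κ,F,α}
RREF:
  r0: [   1    0   -2    0   -1    1    0]
  r1: [   0    1    3    0    0   -2    1]
  r2: [   0    0    0    1    1    1    0]
Fix exponent of κ at 1, γ at 0, F at 0, α at 0; solve each RREF row for its pivot's exponent:
  r0: exp(Q) + (-1)·1 = 0 ⇒ exp(Q) = 1
  r1: exp(ν) + (0)·1 = 0 ⇒ exp(ν) = 0
  r2: exp(W) + (1)·1 = 0 ⇒ exp(W) = -1
Π_2 = Q · W^-1 · κ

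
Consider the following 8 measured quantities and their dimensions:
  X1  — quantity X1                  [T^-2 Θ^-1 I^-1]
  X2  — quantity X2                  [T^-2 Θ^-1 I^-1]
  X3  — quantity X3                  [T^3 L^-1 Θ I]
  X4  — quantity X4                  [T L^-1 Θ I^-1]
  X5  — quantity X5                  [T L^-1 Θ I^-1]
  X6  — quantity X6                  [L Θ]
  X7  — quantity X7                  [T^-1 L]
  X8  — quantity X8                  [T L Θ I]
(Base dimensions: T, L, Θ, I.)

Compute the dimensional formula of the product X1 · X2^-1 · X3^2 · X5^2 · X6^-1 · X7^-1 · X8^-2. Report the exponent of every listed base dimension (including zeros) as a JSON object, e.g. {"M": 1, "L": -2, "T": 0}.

Write exponents as rows T,L,Θ,I / cols X1,X2,X3,X4,X5,X6,X7,X8:
  T: [-2 -2  3  1  1  0 -1  1]
  L: [ 0  0 -1 -1 -1  1  1  1]
  Θ: [-1 -1  1  1  1  1  0  1]
  I: [-1 -1  1 -1 -1  0  0  1]
  [T]: (1)·-2+(-1)·-2+(2)·3+(2)·1+(-1)·0+(-1)·-1+(-2)·1 = 7
  [L]: (1)·0+(-1)·0+(2)·-1+(2)·-1+(-1)·1+(-1)·1+(-2)·1 = -8
  [Θ]: (1)·-1+(-1)·-1+(2)·1+(2)·1+(-1)·1+(-1)·0+(-2)·1 = 1
  [I]: (1)·-1+(-1)·-1+(2)·1+(2)·-1+(-1)·0+(-1)·0+(-2)·1 = -2
⇒ T^7 L^-8 Θ I^-2

{"T": 7, "L": -8, "Θ": 1, "I": -2}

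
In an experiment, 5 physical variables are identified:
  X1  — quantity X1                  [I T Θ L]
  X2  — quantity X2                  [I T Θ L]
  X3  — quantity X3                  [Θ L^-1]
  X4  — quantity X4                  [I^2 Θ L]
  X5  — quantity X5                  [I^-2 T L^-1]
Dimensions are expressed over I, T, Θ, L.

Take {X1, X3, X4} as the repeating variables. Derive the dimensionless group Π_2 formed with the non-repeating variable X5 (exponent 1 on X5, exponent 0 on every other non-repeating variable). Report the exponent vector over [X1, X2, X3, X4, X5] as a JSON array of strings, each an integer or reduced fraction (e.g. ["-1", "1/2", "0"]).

["-1", "0", "-1/2", "3/2", "1"]

Dimensional matrix (I×T×Θ×L by X1×X2×X3×X4×X5):
  I: [ 1  1  0  2 -2]
  T: [ 1  1  0  0  1]
  Θ: [ 1  1  1  1  0]
  L: [ 1  1 -1  1 -1]
RREF → pivots at {X1,X3,X4} ⇒ r = 3
Pivot set = {X1,X3,X4}, free = {X2,X5}
RREF:
  r0: [   1    1    0    0    1]
  r1: [   0    0    1    0  1/2]
  r2: [   0    0    0    1 -3/2]
  r3: [   0    0    0    0    0]
Fix exponent of X5 at 1, X2 at 0; solve each RREF row for its pivot's exponent:
  r0: exp(X1) + (1)·1 = 0 ⇒ exp(X1) = -1
  r1: exp(X3) + (1/2)·1 = 0 ⇒ exp(X3) = -1/2
  r2: exp(X4) + (-3/2)·1 = 0 ⇒ exp(X4) = 3/2
Π_2 = X1^-1 · X3^(-1/2) · X4^(3/2) · X5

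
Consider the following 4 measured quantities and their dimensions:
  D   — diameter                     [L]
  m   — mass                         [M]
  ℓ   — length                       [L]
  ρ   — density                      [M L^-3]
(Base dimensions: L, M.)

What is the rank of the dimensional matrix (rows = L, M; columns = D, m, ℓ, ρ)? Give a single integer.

2

Write exponents as rows L,M / cols D,m,ℓ,ρ:
  L: [ 1  0  1 -3]
  M: [ 0  1  0  1]
Echelon form has 2 nonzero rows (pivots: D,m)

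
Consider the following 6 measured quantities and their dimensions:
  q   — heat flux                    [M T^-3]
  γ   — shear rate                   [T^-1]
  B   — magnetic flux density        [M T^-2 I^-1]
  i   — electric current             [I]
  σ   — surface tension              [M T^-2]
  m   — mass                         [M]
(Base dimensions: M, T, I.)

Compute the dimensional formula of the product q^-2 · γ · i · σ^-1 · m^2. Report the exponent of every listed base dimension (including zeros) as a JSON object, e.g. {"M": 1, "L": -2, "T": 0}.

{"M": -1, "T": 7, "I": 1}

Write exponents as rows M,T,I / cols q,γ,B,i,σ,m:
  M: [ 1  0  1  0  1  1]
  T: [-3 -1 -2  0 -2  0]
  I: [ 0  0 -1  1  0  0]
  [M]: (-2)·1+(1)·0+(1)·0+(-1)·1+(2)·1 = -1
  [T]: (-2)·-3+(1)·-1+(1)·0+(-1)·-2+(2)·0 = 7
  [I]: (-2)·0+(1)·0+(1)·1+(-1)·0+(2)·0 = 1
⇒ M^-1 T^7 I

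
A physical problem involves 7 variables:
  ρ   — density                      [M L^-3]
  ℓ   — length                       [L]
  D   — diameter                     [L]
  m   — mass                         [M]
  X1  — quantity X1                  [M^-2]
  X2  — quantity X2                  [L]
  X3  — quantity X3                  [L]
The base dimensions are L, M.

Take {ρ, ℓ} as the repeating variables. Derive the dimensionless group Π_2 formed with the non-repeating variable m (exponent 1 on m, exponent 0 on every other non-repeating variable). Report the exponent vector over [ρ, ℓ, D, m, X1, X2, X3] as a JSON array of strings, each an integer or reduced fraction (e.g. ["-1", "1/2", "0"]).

["-1", "-3", "0", "1", "0", "0", "0"]

Write exponents as rows L,M / cols ρ,ℓ,D,m,X1,X2,X3:
  L: [-3  1  1  0  0  1  1]
  M: [ 1  0  0  1 -2  0  0]
RREF → pivots at {ρ,ℓ} ⇒ r = 2
Repeat: ρ,ℓ; free: D,m,X1,X2,X3
RREF:
  r0: [   1    0    0    1   -2    0    0]
  r1: [   0    1    1    3   -6    1    1]
Fix exponent of m at 1, D at 0, X1 at 0, X2 at 0, X3 at 0; solve each RREF row for its pivot's exponent:
  r0: exp(ρ) + (1)·1 = 0 ⇒ exp(ρ) = -1
  r1: exp(ℓ) + (3)·1 = 0 ⇒ exp(ℓ) = -3
Π_2 = ρ^-1 · ℓ^-3 · m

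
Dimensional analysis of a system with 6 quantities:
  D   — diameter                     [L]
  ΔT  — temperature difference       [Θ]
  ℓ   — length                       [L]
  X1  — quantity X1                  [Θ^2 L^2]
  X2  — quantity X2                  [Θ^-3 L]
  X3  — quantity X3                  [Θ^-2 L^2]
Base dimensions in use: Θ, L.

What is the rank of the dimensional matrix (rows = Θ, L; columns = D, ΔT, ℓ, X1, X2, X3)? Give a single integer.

2

Dimensional matrix (Θ×L by D×ΔT×ℓ×X1×X2×X3):
  Θ: [ 0  1  0  2 -3 -2]
  L: [ 1  0  1  2  1  2]
Echelon form has 2 nonzero rows (pivots: D,ΔT)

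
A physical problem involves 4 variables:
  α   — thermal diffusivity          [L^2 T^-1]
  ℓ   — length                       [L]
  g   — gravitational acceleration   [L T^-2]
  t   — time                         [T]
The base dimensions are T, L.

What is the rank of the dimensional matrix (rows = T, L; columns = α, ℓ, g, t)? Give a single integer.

2

Dimensional matrix (T×L by α×ℓ×g×t):
  T: [-1  0 -2  1]
  L: [ 2  1  1  0]
Echelon form has 2 nonzero rows (pivots: α,ℓ)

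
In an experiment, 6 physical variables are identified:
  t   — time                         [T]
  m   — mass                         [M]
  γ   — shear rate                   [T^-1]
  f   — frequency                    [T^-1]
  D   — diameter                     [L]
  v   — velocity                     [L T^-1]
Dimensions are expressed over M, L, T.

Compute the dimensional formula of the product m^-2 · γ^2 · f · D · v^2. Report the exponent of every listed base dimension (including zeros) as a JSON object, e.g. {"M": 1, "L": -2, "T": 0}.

{"M": -2, "L": 3, "T": -5}

Write exponents as rows M,L,T / cols t,m,γ,f,D,v:
  M: [ 0  1  0  0  0  0]
  L: [ 0  0  0  0  1  1]
  T: [ 1  0 -1 -1  0 -1]
  [M]: (-2)·1+(2)·0+(1)·0+(1)·0+(2)·0 = -2
  [L]: (-2)·0+(2)·0+(1)·0+(1)·1+(2)·1 = 3
  [T]: (-2)·0+(2)·-1+(1)·-1+(1)·0+(2)·-1 = -5
⇒ M^-2 L^3 T^-5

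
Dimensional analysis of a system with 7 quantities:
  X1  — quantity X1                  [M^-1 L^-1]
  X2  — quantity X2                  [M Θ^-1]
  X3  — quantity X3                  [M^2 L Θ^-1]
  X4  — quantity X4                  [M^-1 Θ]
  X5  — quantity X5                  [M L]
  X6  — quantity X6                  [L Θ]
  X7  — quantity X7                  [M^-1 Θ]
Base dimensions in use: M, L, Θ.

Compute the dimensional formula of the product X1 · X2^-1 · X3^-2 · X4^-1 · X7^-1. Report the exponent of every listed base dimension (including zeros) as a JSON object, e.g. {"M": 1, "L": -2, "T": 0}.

Exponent matrix [M,L,Θ] × [X1,X2,X3,X4,X5,X6,X7]:
  M: [-1  1  2 -1  1  0 -1]
  L: [-1  0  1  0  1  1  0]
  Θ: [ 0 -1 -1  1  0  1  1]
  [M]: (1)·-1+(-1)·1+(-2)·2+(-1)·-1+(-1)·-1 = -4
  [L]: (1)·-1+(-1)·0+(-2)·1+(-1)·0+(-1)·0 = -3
  [Θ]: (1)·0+(-1)·-1+(-2)·-1+(-1)·1+(-1)·1 = 1
⇒ M^-4 L^-3 Θ

{"M": -4, "L": -3, "Θ": 1}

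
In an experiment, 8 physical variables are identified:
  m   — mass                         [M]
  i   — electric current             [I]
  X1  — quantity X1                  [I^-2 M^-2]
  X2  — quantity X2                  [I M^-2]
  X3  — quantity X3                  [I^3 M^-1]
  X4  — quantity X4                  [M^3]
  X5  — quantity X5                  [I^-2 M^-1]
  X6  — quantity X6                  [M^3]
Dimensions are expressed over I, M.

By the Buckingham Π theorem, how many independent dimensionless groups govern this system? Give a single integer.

6

Dimensional matrix (I×M by m×i×X1×X2×X3×X4×X5×X6):
  I: [ 0  1 -2  1  3  0 -2  0]
  M: [ 1  0 -2 -2 -1  3 -1  3]
Echelon form has 2 nonzero rows (pivots: m,i)
8 vars − rank 2 = 6 Π groups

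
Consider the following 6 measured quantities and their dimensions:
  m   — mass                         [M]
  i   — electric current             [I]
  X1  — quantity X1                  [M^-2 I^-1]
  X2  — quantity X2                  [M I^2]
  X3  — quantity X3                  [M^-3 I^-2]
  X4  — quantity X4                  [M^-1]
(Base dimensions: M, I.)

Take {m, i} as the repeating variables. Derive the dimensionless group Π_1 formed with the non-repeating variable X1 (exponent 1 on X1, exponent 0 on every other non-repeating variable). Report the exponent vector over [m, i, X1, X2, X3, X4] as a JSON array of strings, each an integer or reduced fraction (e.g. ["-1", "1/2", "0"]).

Write exponents as rows M,I / cols m,i,X1,X2,X3,X4:
  M: [ 1  0 -2  1 -3 -1]
  I: [ 0  1 -1  2 -2  0]
Echelon form has 2 nonzero rows (pivots: m,i)
Repeat: m,i; free: X1,X2,X3,X4
RREF:
  r0: [   1    0   -2    1   -3   -1]
  r1: [   0    1   -1    2   -2    0]
Fix exponent of X1 at 1, X2 at 0, X3 at 0, X4 at 0; solve each RREF row for its pivot's exponent:
  r0: exp(m) + (-2)·1 = 0 ⇒ exp(m) = 2
  r1: exp(i) + (-1)·1 = 0 ⇒ exp(i) = 1
Π_1 = m^2 · i · X1

["2", "1", "1", "0", "0", "0"]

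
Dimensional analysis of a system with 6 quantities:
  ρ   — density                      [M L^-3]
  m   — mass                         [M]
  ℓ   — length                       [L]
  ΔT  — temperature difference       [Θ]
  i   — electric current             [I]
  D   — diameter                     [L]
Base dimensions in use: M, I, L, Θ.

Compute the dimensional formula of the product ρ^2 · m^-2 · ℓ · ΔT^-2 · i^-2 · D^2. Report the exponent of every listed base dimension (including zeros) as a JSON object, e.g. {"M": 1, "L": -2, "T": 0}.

{"M": 0, "I": -2, "L": -3, "Θ": -2}

Dimensional matrix (M×I×L×Θ by ρ×m×ℓ×ΔT×i×D):
  M: [ 1  1  0  0  0  0]
  I: [ 0  0  0  0  1  0]
  L: [-3  0  1  0  0  1]
  Θ: [ 0  0  0  1  0  0]
  [M]: (2)·1+(-2)·1+(1)·0+(-2)·0+(-2)·0+(2)·0 = 0
  [I]: (2)·0+(-2)·0+(1)·0+(-2)·0+(-2)·1+(2)·0 = -2
  [L]: (2)·-3+(-2)·0+(1)·1+(-2)·0+(-2)·0+(2)·1 = -3
  [Θ]: (2)·0+(-2)·0+(1)·0+(-2)·1+(-2)·0+(2)·0 = -2
⇒ I^-2 L^-3 Θ^-2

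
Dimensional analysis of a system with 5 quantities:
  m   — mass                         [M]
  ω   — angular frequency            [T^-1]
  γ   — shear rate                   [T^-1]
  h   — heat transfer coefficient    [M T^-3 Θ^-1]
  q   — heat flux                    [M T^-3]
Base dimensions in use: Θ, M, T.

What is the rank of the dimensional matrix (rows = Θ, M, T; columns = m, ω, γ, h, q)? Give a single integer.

3

Dimensional matrix (Θ×M×T by m×ω×γ×h×q):
  Θ: [ 0  0  0 -1  0]
  M: [ 1  0  0  1  1]
  T: [ 0 -1 -1 -3 -3]
Row reduction gives pivot columns m,ω,h; rank = 3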